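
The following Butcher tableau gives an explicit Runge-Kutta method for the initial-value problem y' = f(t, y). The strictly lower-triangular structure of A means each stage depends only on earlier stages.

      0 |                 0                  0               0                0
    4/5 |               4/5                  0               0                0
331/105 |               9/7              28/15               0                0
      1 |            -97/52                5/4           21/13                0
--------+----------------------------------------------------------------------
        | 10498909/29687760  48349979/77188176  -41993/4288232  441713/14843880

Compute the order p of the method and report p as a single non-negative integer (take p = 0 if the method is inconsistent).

3

b = (10498909/29687760, 48349979/77188176, -41993/4288232, 441713/14843880)
c = (0, 4/5, 331/105, 1)
Ac = (0, 0, 112/75, 396/65)
Σ b_i: 10498909/29687760·1 + 48349979/77188176·1 + (-41993/4288232)·1 + 441713/14843880·1 = 1 ✓
b·c: 48349979/77188176·4/5 + (-41993/4288232)·331/105 + 441713/14843880·1 = 1/2 ✓
b·c²: 48349979/77188176·16/25 + (-41993/4288232)·109561/11025 + 441713/14843880·1 = 1/3 ✓
b·Ac: (-41993/4288232)·112/75 + 441713/14843880·396/65 = 1/6 ✓
b·c³: 48349979/77188176·64/125 + (-41993/4288232)·36264691/1157625 + 441713/14843880·1 = 170270651/3896518500 ≠ 1/4 ⇒ order 3.
b·(c∘Ac): (-41993/4288232)·5296/1125 + 441713/14843880·396/65 = 163049203/1206065250 ≠ 1/8
b·Ac²: (-41993/4288232)·448/375 + 441713/14843880·115021/6825 = 3817004657/7793037000 ≠ 1/12
b·A²c: 441713/14843880·784/325 = 43287874/603032625 ≠ 1/24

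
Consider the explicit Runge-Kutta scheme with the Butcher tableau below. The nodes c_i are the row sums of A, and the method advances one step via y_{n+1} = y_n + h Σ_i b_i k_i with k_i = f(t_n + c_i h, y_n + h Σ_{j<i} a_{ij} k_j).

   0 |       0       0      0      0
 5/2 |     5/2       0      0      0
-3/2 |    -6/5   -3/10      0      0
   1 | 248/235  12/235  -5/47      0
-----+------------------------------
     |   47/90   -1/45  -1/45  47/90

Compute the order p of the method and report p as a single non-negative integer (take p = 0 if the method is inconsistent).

4

b = (47/90, -1/45, -1/45, 47/90)
c = (0, 5/2, -3/2, 1)
Ac = (0, 0, -3/4, 27/94)
Σ b_i: 47/90·1 + (-1/45)·1 + (-1/45)·1 + 47/90·1 = 1 ✓
b·c: (-1/45)·5/2 + (-1/45)·(-3/2) + 47/90·1 = 1/2 ✓
b·c²: (-1/45)·25/4 + (-1/45)·9/4 + 47/90·1 = 1/3 ✓
b·Ac: (-1/45)·(-3/4) + 47/90·27/94 = 1/6 ✓
b·c³: (-1/45)·125/8 + (-1/45)·(-27/8) + 47/90·1 = 1/4 ✓
b·(c∘Ac): (-1/45)·9/8 + 47/90·27/94 = 1/8 ✓
b·Ac²: (-1/45)·(-15/8) + 47/90·15/188 = 1/12 ✓
b·A²c: 47/90·15/188 = 1/24 ✓; 4 stages ⇒ order 4.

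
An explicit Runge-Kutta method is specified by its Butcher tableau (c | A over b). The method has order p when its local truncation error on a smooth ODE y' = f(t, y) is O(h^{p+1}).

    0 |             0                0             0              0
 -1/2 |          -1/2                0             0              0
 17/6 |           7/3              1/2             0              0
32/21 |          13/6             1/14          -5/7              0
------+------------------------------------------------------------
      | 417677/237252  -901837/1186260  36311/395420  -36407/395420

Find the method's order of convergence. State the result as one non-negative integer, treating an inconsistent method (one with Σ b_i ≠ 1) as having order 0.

b = (417677/237252, -901837/1186260, 36311/395420, -36407/395420)
c = (0, -1/2, 17/6, 32/21)
Ac = (0, 0, -1/4, -173/84)
Σ b_i: 417677/237252·1 + (-901837/1186260)·1 + 36311/395420·1 + (-36407/395420)·1 = 1 ✓
b·c: (-901837/1186260)·(-1/2) + 36311/395420·17/6 + (-36407/395420)·32/21 = 1/2 ✓
b·c²: (-901837/1186260)·1/4 + 36311/395420·289/36 + (-36407/395420)·1024/441 = 1/3 ✓
b·Ac: 36311/395420·(-1/4) + (-36407/395420)·(-173/84) = 1/6 ✓
b·c³: (-901837/1186260)·(-1/8) + 36311/395420·4913/216 + (-36407/395420)·32768/9261 = 3267101/1758456 ≠ 1/4 ⇒ order 3.
b·(c∘Ac): 36311/395420·(-17/24) + (-36407/395420)·(-1384/441) = 1274927/5694048 ≠ 1/8
b·Ac²: 36311/395420·1/8 + (-36407/395420)·(-2881/504) = 5629/10467 ≠ 1/12
b·A²c: (-36407/395420)·5/28 = -5201/316336 ≠ 1/24

3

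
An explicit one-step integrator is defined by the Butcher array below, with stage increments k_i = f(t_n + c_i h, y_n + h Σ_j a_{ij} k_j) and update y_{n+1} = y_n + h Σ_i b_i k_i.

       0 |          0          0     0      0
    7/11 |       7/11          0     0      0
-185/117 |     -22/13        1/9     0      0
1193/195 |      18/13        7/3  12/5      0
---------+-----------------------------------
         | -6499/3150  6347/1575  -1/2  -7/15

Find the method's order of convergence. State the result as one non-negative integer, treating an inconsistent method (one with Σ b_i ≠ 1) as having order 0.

b = (-6499/3150, 6347/1575, -1/2, -7/15)
c = (0, 7/11, -185/117, 1193/195)
Ac = (0, 0, 7/99, -991/429)
Σ b_i: (-6499/3150)·1 + 6347/1575·1 + (-1/2)·1 + (-7/15)·1 = 1 ✓
b·c: 6347/1575·7/11 + (-1/2)·(-185/117) + (-7/15)·1193/195 = 1/2 ✓
b·c²: 6347/1575·49/121 + (-1/2)·34225/13689 + (-7/15)·1423249/38025 = -643167223/37644750 ≠ 1/3 ⇒ order 2.
b·Ac: (-1/2)·7/99 + (-7/15)·(-991/429) = 1491/1430 ≠ 1/6

2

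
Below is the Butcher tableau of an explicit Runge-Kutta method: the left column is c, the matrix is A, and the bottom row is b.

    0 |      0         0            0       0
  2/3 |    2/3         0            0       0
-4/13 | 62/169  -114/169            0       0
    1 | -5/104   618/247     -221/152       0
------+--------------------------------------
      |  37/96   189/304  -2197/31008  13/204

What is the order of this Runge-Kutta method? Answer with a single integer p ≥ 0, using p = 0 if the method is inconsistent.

4

b = (37/96, 189/304, -2197/31008, 13/204)
c = (0, 2/3, -4/13, 1)
Ac = (0, 0, -76/169, 55/26)
Σ b_i: 37/96·1 + 189/304·1 + (-2197/31008)·1 + 13/204·1 = 1 ✓
b·c: 189/304·2/3 + (-2197/31008)·(-4/13) + 13/204·1 = 1/2 ✓
b·c²: 189/304·4/9 + (-2197/31008)·16/169 + 13/204·1 = 1/3 ✓
b·Ac: (-2197/31008)·(-76/169) + 13/204·55/26 = 1/6 ✓
b·c³: 189/304·8/27 + (-2197/31008)·(-64/2197) + 13/204·1 = 1/4 ✓
b·(c∘Ac): (-2197/31008)·304/2197 + 13/204·55/26 = 1/8 ✓
b·Ac²: (-2197/31008)·(-152/507) + 13/204·38/39 = 1/12 ✓
b·A²c: 13/204·17/26 = 1/24 ✓; 4 stages ⇒ order 4.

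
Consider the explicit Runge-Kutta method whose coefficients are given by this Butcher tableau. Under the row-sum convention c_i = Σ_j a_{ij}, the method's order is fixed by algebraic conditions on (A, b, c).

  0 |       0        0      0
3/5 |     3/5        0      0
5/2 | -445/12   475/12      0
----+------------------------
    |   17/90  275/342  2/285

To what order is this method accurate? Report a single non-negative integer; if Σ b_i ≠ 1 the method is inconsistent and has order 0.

b = (17/90, 275/342, 2/285)
c = (0, 3/5, 5/2)
Ac = (0, 0, 95/4)
Σ b_i: 17/90·1 + 275/342·1 + 2/285·1 = 1 ✓
b·c: 275/342·3/5 + 2/285·5/2 = 1/2 ✓
b·c²: 275/342·9/25 + 2/285·25/4 = 1/3 ✓
b·Ac: 2/285·95/4 = 1/6 ✓; 3 stages ⇒ order 3.

3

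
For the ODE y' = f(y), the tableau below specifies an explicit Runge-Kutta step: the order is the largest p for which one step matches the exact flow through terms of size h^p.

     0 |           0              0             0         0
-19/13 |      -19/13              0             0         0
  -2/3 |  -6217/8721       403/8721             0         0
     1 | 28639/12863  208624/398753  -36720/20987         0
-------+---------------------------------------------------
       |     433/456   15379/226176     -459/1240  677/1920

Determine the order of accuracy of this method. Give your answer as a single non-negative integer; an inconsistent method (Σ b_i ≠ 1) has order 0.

b = (433/456, 15379/226176, -459/1240, 677/1920)
c = (0, -19/13, -2/3, 1)
Ac = (0, 0, -31/459, 272/677)
Σ b_i: 433/456·1 + 15379/226176·1 + (-459/1240)·1 + 677/1920·1 = 1 ✓
b·c: 15379/226176·(-19/13) + (-459/1240)·(-2/3) + 677/1920·1 = 1/2 ✓
b·c²: 15379/226176·361/169 + (-459/1240)·4/9 + 677/1920·1 = 1/3 ✓
b·Ac: (-459/1240)·(-31/459) + 677/1920·272/677 = 1/6 ✓
b·c³: 15379/226176·(-6859/2197) + (-459/1240)·(-8/27) + 677/1920·1 = 1/4 ✓
b·(c∘Ac): (-459/1240)·62/1377 + 677/1920·272/677 = 1/8 ✓
b·Ac²: (-459/1240)·589/5967 + 677/1920·2992/8801 = 1/12 ✓
b·A²c: 677/1920·80/677 = 1/24 ✓; 4 stages ⇒ order 4.

4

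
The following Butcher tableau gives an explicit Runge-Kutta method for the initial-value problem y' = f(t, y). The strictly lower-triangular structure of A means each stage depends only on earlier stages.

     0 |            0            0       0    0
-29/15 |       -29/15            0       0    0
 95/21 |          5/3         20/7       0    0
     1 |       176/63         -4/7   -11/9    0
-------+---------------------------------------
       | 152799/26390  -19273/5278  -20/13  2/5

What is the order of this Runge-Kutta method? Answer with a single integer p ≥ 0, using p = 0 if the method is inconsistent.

b = (152799/26390, -19273/5278, -20/13, 2/5)
c = (0, -29/15, 95/21, 1)
Ac = (0, 0, -116/21, -4181/945)
Σ b_i: 152799/26390·1 + (-19273/5278)·1 + (-20/13)·1 + 2/5·1 = 1 ✓
b·c: (-19273/5278)·(-29/15) + (-20/13)·95/21 + 2/5·1 = 1/2 ✓
b·c²: (-19273/5278)·841/225 + (-20/13)·9025/441 + 2/5·1 = -1424751/31850 ≠ 1/3 ⇒ order 2.
b·Ac: (-20/13)·(-116/21) + 2/5·(-4181/945) = 59042/8775 ≠ 1/6

2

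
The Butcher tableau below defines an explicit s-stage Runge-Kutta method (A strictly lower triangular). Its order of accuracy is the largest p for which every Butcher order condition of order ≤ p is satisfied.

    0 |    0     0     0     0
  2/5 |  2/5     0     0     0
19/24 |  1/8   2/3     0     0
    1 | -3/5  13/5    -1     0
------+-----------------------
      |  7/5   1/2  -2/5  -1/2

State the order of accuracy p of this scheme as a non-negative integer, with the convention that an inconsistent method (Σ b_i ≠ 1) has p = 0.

b = (7/5, 1/2, -2/5, -1/2)
c = (0, 2/5, 19/24, 1)
Ac = (0, 0, 4/15, 149/600)
Σ b_i: 7/5·1 + 1/2·1 + (-2/5)·1 + (-1/2)·1 = 1 ✓
b·c: 1/2·2/5 + (-2/5)·19/24 + (-1/2)·1 = -37/60 ≠ 1/2 ⇒ order 1.

1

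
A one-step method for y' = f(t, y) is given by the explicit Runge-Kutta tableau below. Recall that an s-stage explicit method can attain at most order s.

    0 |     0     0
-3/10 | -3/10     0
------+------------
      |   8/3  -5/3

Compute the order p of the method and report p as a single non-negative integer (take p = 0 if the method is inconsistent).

b = (8/3, -5/3)
c = (0, -3/10)
Σ b_i: 8/3·1 + (-5/3)·1 = 1 ✓
b·c: (-5/3)·(-3/10) = 1/2 ✓; 2 stages ⇒ order 2.

2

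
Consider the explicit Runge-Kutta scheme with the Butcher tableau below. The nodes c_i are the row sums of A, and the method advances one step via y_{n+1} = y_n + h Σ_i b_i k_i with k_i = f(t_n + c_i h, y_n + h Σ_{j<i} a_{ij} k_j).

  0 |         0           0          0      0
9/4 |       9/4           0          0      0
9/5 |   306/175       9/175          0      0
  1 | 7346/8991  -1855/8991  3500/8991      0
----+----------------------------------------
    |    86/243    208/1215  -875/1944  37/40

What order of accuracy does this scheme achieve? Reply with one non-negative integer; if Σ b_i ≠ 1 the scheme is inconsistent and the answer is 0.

4

b = (86/243, 208/1215, -875/1944, 37/40)
c = (0, 9/4, 9/5, 1)
Ac = (0, 0, 81/700, 35/148)
Σ b_i: 86/243·1 + 208/1215·1 + (-875/1944)·1 + 37/40·1 = 1 ✓
b·c: 208/1215·9/4 + (-875/1944)·9/5 + 37/40·1 = 1/2 ✓
b·c²: 208/1215·81/16 + (-875/1944)·81/25 + 37/40·1 = 1/3 ✓
b·Ac: (-875/1944)·81/700 + 37/40·35/148 = 1/6 ✓
b·c³: 208/1215·729/64 + (-875/1944)·729/125 + 37/40·1 = 1/4 ✓
b·(c∘Ac): (-875/1944)·729/3500 + 37/40·35/148 = 1/8 ✓
b·Ac²: (-875/1944)·729/2800 + 37/40·385/1776 = 1/12 ✓
b·A²c: 37/40·5/111 = 1/24 ✓; 4 stages ⇒ order 4.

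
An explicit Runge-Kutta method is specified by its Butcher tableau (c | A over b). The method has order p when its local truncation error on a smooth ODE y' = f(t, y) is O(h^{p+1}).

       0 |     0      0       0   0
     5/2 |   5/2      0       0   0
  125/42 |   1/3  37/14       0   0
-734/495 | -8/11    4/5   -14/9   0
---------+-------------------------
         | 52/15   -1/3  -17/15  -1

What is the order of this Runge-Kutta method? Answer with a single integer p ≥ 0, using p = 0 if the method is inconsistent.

1

b = (52/15, -1/3, -17/15, -1)
c = (0, 5/2, 125/42, -734/495)
Ac = (0, 0, 185/28, -71/27)
Σ b_i: 52/15·1 + (-1/3)·1 + (-17/15)·1 + (-1)·1 = 1 ✓
b·c: (-1/3)·5/2 + (-17/15)·125/42 + (-1)·(-734/495) = -9437/3465 ≠ 1/2 ⇒ order 1.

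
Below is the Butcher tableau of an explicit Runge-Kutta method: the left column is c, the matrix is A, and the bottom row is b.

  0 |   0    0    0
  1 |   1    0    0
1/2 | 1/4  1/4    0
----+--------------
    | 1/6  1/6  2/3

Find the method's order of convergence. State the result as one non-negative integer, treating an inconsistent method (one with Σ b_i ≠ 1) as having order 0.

b = (1/6, 1/6, 2/3)
c = (0, 1, 1/2)
Ac = (0, 0, 1/4)
Σ b_i: 1/6·1 + 1/6·1 + 2/3·1 = 1 ✓
b·c: 1/6·1 + 2/3·1/2 = 1/2 ✓
b·c²: 1/6·1 + 2/3·1/4 = 1/3 ✓
b·Ac: 2/3·1/4 = 1/6 ✓; 3 stages ⇒ order 3.

3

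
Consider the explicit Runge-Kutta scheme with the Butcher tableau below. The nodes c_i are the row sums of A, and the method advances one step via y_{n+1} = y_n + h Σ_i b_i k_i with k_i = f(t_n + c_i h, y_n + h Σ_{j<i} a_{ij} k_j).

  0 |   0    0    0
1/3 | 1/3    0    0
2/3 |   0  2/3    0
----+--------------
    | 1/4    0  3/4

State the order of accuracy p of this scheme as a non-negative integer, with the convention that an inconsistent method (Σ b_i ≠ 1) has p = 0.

3

b = (1/4, 0, 3/4)
c = (0, 1/3, 2/3)
Ac = (0, 0, 2/9)
Σ b_i: 1/4·1 + 3/4·1 = 1 ✓
b·c: 3/4·2/3 = 1/2 ✓
b·c²: 3/4·4/9 = 1/3 ✓
b·Ac: 3/4·2/9 = 1/6 ✓; 3 stages ⇒ order 3.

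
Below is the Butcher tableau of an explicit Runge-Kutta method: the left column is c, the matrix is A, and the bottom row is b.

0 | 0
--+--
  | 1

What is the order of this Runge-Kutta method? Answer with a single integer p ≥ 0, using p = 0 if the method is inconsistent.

1

b = (1)
c = (0)
Σ b_i: 1·1 = 1 ✓; 1 stage ⇒ order 1.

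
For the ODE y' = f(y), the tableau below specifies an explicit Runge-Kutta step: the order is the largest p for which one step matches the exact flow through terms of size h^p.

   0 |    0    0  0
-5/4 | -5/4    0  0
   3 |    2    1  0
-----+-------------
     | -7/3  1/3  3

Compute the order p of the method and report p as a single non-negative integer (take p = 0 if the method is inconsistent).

1

b = (-7/3, 1/3, 3)
c = (0, -5/4, 3)
Ac = (0, 0, -5/4)
Σ b_i: (-7/3)·1 + 1/3·1 + 3·1 = 1 ✓
b·c: 1/3·(-5/4) + 3·3 = 103/12 ≠ 1/2 ⇒ order 1.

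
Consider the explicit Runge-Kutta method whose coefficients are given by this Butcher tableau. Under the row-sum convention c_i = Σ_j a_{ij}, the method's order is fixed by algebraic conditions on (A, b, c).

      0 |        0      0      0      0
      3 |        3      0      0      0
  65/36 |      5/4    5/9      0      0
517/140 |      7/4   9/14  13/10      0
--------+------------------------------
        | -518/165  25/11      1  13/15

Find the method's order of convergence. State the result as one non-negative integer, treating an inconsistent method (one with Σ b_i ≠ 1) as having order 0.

b = (-518/165, 25/11, 1, 13/15)
c = (0, 3, 65/36, 517/140)
Ac = (0, 0, 5/3, 2155/504)
Σ b_i: (-518/165)·1 + 25/11·1 + 1·1 + 13/15·1 = 1 ✓
b·c: 25/11·3 + 1·65/36 + 13/15·517/140 = 409709/34650 ≠ 1/2 ⇒ order 1.

1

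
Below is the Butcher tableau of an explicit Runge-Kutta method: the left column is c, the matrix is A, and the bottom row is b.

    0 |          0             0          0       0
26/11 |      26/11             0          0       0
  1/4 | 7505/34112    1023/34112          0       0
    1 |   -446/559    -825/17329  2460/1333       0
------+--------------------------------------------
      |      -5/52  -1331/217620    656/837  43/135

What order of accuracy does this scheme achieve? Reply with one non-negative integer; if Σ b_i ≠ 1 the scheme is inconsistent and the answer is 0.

b = (-5/52, -1331/217620, 656/837, 43/135)
c = (0, 26/11, 1/4, 1)
Ac = (0, 0, 93/1312, 15/43)
Σ b_i: (-5/52)·1 + (-1331/217620)·1 + 656/837·1 + 43/135·1 = 1 ✓
b·c: (-1331/217620)·26/11 + 656/837·1/4 + 43/135·1 = 1/2 ✓
b·c²: (-1331/217620)·676/121 + 656/837·1/16 + 43/135·1 = 1/3 ✓
b·Ac: 656/837·93/1312 + 43/135·15/43 = 1/6 ✓
b·c³: (-1331/217620)·17576/1331 + 656/837·1/64 + 43/135·1 = 1/4 ✓
b·(c∘Ac): 656/837·93/5248 + 43/135·15/43 = 1/8 ✓
b·Ac²: 656/837·1209/7216 + 43/135·(-285/1892) = 1/12 ✓
b·A²c: 43/135·45/344 = 1/24 ✓; 4 stages ⇒ order 4.

4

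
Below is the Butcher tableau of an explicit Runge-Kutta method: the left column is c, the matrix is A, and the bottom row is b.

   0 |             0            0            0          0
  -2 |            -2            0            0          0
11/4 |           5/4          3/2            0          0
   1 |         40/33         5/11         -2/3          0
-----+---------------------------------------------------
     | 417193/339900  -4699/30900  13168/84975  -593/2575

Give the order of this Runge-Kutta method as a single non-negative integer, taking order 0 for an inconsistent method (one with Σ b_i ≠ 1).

b = (417193/339900, -4699/30900, 13168/84975, -593/2575)
c = (0, -2, 11/4, 1)
Ac = (0, 0, -3, -181/66)
Σ b_i: 417193/339900·1 + (-4699/30900)·1 + 13168/84975·1 + (-593/2575)·1 = 1 ✓
b·c: (-4699/30900)·(-2) + 13168/84975·11/4 + (-593/2575)·1 = 1/2 ✓
b·c²: (-4699/30900)·4 + 13168/84975·121/16 + (-593/2575)·1 = 1/3 ✓
b·Ac: 13168/84975·(-3) + (-593/2575)·(-181/66) = 1/6 ✓
b·c³: (-4699/30900)·(-8) + 13168/84975·1331/64 + (-593/2575)·1 = 43353/10300 ≠ 1/4 ⇒ order 3.
b·(c∘Ac): 13168/84975·(-33/4) + (-593/2575)·(-181/66) = -109939/169950 ≠ 1/8
b·Ac²: 13168/84975·6 + (-593/2575)·(-851/264) = 103337/61800 ≠ 1/12
b·A²c: (-593/2575)·2 = -1186/2575 ≠ 1/24

3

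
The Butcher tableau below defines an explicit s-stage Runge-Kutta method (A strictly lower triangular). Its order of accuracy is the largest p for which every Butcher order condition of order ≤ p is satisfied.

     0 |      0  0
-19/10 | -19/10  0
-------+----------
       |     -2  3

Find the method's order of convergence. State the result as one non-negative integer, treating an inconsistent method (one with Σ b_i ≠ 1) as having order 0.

b = (-2, 3)
c = (0, -19/10)
Σ b_i: (-2)·1 + 3·1 = 1 ✓
b·c: 3·(-19/10) = -57/10 ≠ 1/2 ⇒ order 1.

1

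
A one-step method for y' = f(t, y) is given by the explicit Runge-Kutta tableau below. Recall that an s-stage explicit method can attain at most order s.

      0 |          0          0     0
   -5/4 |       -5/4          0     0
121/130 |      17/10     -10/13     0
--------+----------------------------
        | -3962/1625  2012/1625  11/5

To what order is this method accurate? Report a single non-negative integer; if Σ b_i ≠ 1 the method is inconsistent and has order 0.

b = (-3962/1625, 2012/1625, 11/5)
c = (0, -5/4, 121/130)
Ac = (0, 0, 25/26)
Σ b_i: (-3962/1625)·1 + 2012/1625·1 + 11/5·1 = 1 ✓
b·c: 2012/1625·(-5/4) + 11/5·121/130 = 1/2 ✓
b·c²: 2012/1625·25/16 + 11/5·14641/16900 = 162263/42250 ≠ 1/3 ⇒ order 2.
b·Ac: 11/5·25/26 = 55/26 ≠ 1/6

2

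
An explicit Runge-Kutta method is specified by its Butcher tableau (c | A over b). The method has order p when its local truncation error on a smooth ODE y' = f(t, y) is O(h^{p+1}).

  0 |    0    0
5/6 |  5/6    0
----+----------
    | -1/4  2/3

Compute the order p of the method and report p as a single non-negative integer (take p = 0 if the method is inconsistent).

b = (-1/4, 2/3)
c = (0, 5/6)
Σ b_i: (-1/4)·1 + 2/3·1 = 5/12 ≠ 1 ⇒ order 0.

0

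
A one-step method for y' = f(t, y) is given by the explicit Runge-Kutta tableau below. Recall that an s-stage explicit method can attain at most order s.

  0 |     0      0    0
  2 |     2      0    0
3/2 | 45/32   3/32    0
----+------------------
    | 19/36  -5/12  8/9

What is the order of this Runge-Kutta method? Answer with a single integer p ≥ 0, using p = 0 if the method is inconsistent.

3

b = (19/36, -5/12, 8/9)
c = (0, 2, 3/2)
Ac = (0, 0, 3/16)
Σ b_i: 19/36·1 + (-5/12)·1 + 8/9·1 = 1 ✓
b·c: (-5/12)·2 + 8/9·3/2 = 1/2 ✓
b·c²: (-5/12)·4 + 8/9·9/4 = 1/3 ✓
b·Ac: 8/9·3/16 = 1/6 ✓; 3 stages ⇒ order 3.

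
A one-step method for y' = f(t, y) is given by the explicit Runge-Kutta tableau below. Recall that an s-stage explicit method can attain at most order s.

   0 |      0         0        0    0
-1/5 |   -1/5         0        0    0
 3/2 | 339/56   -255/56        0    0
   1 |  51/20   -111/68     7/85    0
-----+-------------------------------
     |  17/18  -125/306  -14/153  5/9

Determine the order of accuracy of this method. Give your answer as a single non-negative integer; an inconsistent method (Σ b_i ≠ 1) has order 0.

b = (17/18, -125/306, -14/153, 5/9)
c = (0, -1/5, 3/2, 1)
Ac = (0, 0, 51/56, 9/20)
Σ b_i: 17/18·1 + (-125/306)·1 + (-14/153)·1 + 5/9·1 = 1 ✓
b·c: (-125/306)·(-1/5) + (-14/153)·3/2 + 5/9·1 = 1/2 ✓
b·c²: (-125/306)·1/25 + (-14/153)·9/4 + 5/9·1 = 1/3 ✓
b·Ac: (-14/153)·51/56 + 5/9·9/20 = 1/6 ✓
b·c³: (-125/306)·(-1/125) + (-14/153)·27/8 + 5/9·1 = 1/4 ✓
b·(c∘Ac): (-14/153)·153/112 + 5/9·9/20 = 1/8 ✓
b·Ac²: (-14/153)·(-51/280) + 5/9·3/25 = 1/12 ✓
b·A²c: 5/9·3/40 = 1/24 ✓; 4 stages ⇒ order 4.

4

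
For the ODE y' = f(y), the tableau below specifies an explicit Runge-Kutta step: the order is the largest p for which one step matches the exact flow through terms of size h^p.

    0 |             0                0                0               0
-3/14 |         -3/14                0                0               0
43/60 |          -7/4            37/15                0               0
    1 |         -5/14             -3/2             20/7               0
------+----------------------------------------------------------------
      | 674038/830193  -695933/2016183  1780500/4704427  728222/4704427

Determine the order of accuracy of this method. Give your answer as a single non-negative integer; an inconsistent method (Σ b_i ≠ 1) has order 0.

3

b = (674038/830193, -695933/2016183, 1780500/4704427, 728222/4704427)
c = (0, -3/14, 43/60, 1)
Ac = (0, 0, -37/70, 199/84)
Σ b_i: 674038/830193·1 + (-695933/2016183)·1 + 1780500/4704427·1 + 728222/4704427·1 = 1 ✓
b·c: (-695933/2016183)·(-3/14) + 1780500/4704427·43/60 + 728222/4704427·1 = 1/2 ✓
b·c²: (-695933/2016183)·9/196 + 1780500/4704427·1849/3600 + 728222/4704427·1 = 1/3 ✓
b·Ac: 1780500/4704427·(-37/70) + 728222/4704427·199/84 = 1/6 ✓
b·c³: (-695933/2016183)·(-27/2744) + 1780500/4704427·79507/216000 + 728222/4704427·1 = 82986901/278944848 ≠ 1/4 ⇒ order 3.
b·(c∘Ac): 1780500/4704427·(-1591/4200) + 728222/4704427·199/84 = 1297951/5811351 ≠ 1/8
b·Ac²: 1780500/4704427·111/980 + 728222/4704427·24671/17640 = 633041293/2440767420 ≠ 1/12
b·A²c: 728222/4704427·(-74/49) = -53888428/230516923 ≠ 1/24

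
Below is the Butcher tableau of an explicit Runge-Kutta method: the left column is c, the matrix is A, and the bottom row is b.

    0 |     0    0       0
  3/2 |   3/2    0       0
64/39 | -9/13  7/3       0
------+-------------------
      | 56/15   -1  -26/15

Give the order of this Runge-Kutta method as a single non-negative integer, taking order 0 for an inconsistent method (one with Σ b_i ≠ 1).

b = (56/15, -1, -26/15)
c = (0, 3/2, 64/39)
Ac = (0, 0, 7/2)
Σ b_i: 56/15·1 + (-1)·1 + (-26/15)·1 = 1 ✓
b·c: (-1)·3/2 + (-26/15)·64/39 = -391/90 ≠ 1/2 ⇒ order 1.

1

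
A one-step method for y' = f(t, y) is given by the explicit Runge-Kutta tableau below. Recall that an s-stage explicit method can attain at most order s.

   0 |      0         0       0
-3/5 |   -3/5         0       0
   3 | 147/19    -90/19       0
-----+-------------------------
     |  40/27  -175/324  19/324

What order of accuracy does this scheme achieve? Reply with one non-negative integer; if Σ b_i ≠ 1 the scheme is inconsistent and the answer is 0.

b = (40/27, -175/324, 19/324)
c = (0, -3/5, 3)
Ac = (0, 0, 54/19)
Σ b_i: 40/27·1 + (-175/324)·1 + 19/324·1 = 1 ✓
b·c: (-175/324)·(-3/5) + 19/324·3 = 1/2 ✓
b·c²: (-175/324)·9/25 + 19/324·9 = 1/3 ✓
b·Ac: 19/324·54/19 = 1/6 ✓; 3 stages ⇒ order 3.

3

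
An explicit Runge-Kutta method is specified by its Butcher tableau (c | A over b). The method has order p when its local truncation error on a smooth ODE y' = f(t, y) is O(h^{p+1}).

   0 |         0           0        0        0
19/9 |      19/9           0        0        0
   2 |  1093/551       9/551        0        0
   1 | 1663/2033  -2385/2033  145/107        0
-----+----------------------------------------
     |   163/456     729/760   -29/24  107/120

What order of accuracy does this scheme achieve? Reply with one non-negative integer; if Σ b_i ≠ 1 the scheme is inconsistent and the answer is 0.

4

b = (163/456, 729/760, -29/24, 107/120)
c = (0, 19/9, 2, 1)
Ac = (0, 0, 1/29, 25/107)
Σ b_i: 163/456·1 + 729/760·1 + (-29/24)·1 + 107/120·1 = 1 ✓
b·c: 729/760·19/9 + (-29/24)·2 + 107/120·1 = 1/2 ✓
b·c²: 729/760·361/81 + (-29/24)·4 + 107/120·1 = 1/3 ✓
b·Ac: (-29/24)·1/29 + 107/120·25/107 = 1/6 ✓
b·c³: 729/760·6859/729 + (-29/24)·8 + 107/120·1 = 1/4 ✓
b·(c∘Ac): (-29/24)·2/29 + 107/120·25/107 = 1/8 ✓
b·Ac²: (-29/24)·19/261 + 107/120·185/963 = 1/12 ✓
b·A²c: 107/120·5/107 = 1/24 ✓; 4 stages ⇒ order 4.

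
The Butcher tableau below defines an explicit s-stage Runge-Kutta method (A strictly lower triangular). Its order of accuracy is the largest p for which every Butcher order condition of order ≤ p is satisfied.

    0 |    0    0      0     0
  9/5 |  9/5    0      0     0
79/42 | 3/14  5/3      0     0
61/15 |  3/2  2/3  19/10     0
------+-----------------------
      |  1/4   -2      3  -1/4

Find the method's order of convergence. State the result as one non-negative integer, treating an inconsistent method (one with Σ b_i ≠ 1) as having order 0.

b = (1/4, -2, 3, -1/4)
c = (0, 9/5, 79/42, 61/15)
Ac = (0, 0, 3, 401/84)
Σ b_i: 1/4·1 + (-2)·1 + 3·1 + (-1/4)·1 = 1 ✓
b·c: (-2)·9/5 + 3·79/42 + (-1/4)·61/15 = 431/420 ≠ 1/2 ⇒ order 1.

1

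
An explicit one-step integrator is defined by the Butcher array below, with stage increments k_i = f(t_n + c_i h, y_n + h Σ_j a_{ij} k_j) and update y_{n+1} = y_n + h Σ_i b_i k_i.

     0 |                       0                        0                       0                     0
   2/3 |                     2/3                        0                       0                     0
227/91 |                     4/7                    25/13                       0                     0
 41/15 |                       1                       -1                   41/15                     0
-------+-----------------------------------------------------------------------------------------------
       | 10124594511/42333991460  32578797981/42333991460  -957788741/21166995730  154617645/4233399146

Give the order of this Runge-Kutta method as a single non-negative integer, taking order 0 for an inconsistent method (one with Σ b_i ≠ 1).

b = (10124594511/42333991460, 32578797981/42333991460, -957788741/21166995730, 154617645/4233399146)
c = (0, 2/3, 227/91, 41/15)
Ac = (0, 0, 50/39, 2799/455)
Σ b_i: 10124594511/42333991460·1 + 32578797981/42333991460·1 + (-957788741/21166995730)·1 + 154617645/4233399146·1 = 1 ✓
b·c: 32578797981/42333991460·2/3 + (-957788741/21166995730)·227/91 + 154617645/4233399146·41/15 = 1/2 ✓
b·c²: 32578797981/42333991460·4/9 + (-957788741/21166995730)·51529/8281 + 154617645/4233399146·1681/225 = 1/3 ✓
b·Ac: (-957788741/21166995730)·50/39 + 154617645/4233399146·2799/455 = 1/6 ✓
b·c³: 32578797981/42333991460·8/27 + (-957788741/21166995730)·11697083/753571 + 154617645/4233399146·68921/3375 = 14366898431/52917489325 ≠ 1/4 ⇒ order 3.
b·(c∘Ac): (-957788741/21166995730)·11350/3549 + 154617645/4233399146·38253/2275 = 29808022171/63500987190 ≠ 1/8
b·Ac²: (-957788741/21166995730)·100/117 + 154617645/4233399146·6172447/372645 = 1963424343353/3467153900574 ≠ 1/12
b·A²c: 154617645/4233399146·410/117 = 812733775/6350098719 ≠ 1/24

3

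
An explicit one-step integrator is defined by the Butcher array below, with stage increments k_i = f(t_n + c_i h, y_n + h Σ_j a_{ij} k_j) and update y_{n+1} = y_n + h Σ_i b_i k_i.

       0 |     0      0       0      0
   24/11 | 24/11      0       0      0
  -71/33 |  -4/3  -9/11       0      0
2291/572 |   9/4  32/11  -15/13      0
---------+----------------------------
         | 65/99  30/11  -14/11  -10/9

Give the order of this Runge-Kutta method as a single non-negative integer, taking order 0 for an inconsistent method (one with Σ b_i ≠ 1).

1

b = (65/99, 30/11, -14/11, -10/9)
c = (0, 24/11, -71/33, 2291/572)
Ac = (0, 0, -216/121, 13889/1573)
Σ b_i: 65/99·1 + 30/11·1 + (-14/11)·1 + (-10/9)·1 = 1 ✓
b·c: 30/11·24/11 + (-14/11)·(-71/33) + (-10/9)·2291/572 = 120007/28314 ≠ 1/2 ⇒ order 1.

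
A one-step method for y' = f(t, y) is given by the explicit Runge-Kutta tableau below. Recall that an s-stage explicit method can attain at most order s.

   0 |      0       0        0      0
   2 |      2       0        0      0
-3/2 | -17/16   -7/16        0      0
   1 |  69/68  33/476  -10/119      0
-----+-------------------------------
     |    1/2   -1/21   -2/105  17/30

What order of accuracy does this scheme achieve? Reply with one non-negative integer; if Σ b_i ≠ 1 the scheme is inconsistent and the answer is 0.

4

b = (1/2, -1/21, -2/105, 17/30)
c = (0, 2, -3/2, 1)
Ac = (0, 0, -7/8, 9/34)
Σ b_i: 1/2·1 + (-1/21)·1 + (-2/105)·1 + 17/30·1 = 1 ✓
b·c: (-1/21)·2 + (-2/105)·(-3/2) + 17/30·1 = 1/2 ✓
b·c²: (-1/21)·4 + (-2/105)·9/4 + 17/30·1 = 1/3 ✓
b·Ac: (-2/105)·(-7/8) + 17/30·9/34 = 1/6 ✓
b·c³: (-1/21)·8 + (-2/105)·(-27/8) + 17/30·1 = 1/4 ✓
b·(c∘Ac): (-2/105)·21/16 + 17/30·9/34 = 1/8 ✓
b·Ac²: (-2/105)·(-7/4) + 17/30·3/34 = 1/12 ✓
b·A²c: 17/30·5/68 = 1/24 ✓; 4 stages ⇒ order 4.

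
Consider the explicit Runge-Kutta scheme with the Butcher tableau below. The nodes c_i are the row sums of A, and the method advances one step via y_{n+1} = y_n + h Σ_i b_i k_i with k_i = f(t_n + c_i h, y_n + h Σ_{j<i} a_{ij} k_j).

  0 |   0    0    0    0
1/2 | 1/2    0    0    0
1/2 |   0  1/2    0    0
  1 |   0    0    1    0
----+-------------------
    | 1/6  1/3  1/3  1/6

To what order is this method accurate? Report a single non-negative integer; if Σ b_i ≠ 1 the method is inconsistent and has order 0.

4

b = (1/6, 1/3, 1/3, 1/6)
c = (0, 1/2, 1/2, 1)
Ac = (0, 0, 1/4, 1/2)
Σ b_i: 1/6·1 + 1/3·1 + 1/3·1 + 1/6·1 = 1 ✓
b·c: 1/3·1/2 + 1/3·1/2 + 1/6·1 = 1/2 ✓
b·c²: 1/3·1/4 + 1/3·1/4 + 1/6·1 = 1/3 ✓
b·Ac: 1/3·1/4 + 1/6·1/2 = 1/6 ✓
b·c³: 1/3·1/8 + 1/3·1/8 + 1/6·1 = 1/4 ✓
b·(c∘Ac): 1/3·1/8 + 1/6·1/2 = 1/8 ✓
b·Ac²: 1/3·1/8 + 1/6·1/4 = 1/12 ✓
b·A²c: 1/6·1/4 = 1/24 ✓; 4 stages ⇒ order 4.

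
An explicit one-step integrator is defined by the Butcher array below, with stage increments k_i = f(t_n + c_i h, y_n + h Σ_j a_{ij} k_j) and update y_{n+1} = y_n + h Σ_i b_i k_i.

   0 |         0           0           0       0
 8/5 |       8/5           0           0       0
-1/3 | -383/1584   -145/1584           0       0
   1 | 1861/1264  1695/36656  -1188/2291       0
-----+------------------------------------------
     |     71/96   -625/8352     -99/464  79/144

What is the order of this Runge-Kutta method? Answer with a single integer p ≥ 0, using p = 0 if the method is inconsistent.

b = (71/96, -625/8352, -99/464, 79/144)
c = (0, 8/5, -1/3, 1)
Ac = (0, 0, -29/198, 39/158)
Σ b_i: 71/96·1 + (-625/8352)·1 + (-99/464)·1 + 79/144·1 = 1 ✓
b·c: (-625/8352)·8/5 + (-99/464)·(-1/3) + 79/144·1 = 1/2 ✓
b·c²: (-625/8352)·64/25 + (-99/464)·1/9 + 79/144·1 = 1/3 ✓
b·Ac: (-99/464)·(-29/198) + 79/144·39/158 = 1/6 ✓
b·c³: (-625/8352)·512/125 + (-99/464)·(-1/27) + 79/144·1 = 1/4 ✓
b·(c∘Ac): (-99/464)·29/594 + 79/144·39/158 = 1/8 ✓
b·Ac²: (-99/464)·(-116/495) + 79/144·24/395 = 1/12 ✓
b·A²c: 79/144·6/79 = 1/24 ✓; 4 stages ⇒ order 4.

4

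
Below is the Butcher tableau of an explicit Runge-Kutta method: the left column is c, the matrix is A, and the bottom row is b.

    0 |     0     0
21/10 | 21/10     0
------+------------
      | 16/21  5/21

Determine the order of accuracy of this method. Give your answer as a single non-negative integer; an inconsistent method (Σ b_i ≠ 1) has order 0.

2

b = (16/21, 5/21)
c = (0, 21/10)
Σ b_i: 16/21·1 + 5/21·1 = 1 ✓
b·c: 5/21·21/10 = 1/2 ✓; 2 stages ⇒ order 2.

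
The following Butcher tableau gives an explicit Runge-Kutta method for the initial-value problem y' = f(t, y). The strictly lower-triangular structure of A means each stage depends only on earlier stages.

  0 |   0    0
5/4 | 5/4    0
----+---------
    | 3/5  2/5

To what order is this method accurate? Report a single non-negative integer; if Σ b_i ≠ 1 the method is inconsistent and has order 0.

2

b = (3/5, 2/5)
c = (0, 5/4)
Σ b_i: 3/5·1 + 2/5·1 = 1 ✓
b·c: 2/5·5/4 = 1/2 ✓; 2 stages ⇒ order 2.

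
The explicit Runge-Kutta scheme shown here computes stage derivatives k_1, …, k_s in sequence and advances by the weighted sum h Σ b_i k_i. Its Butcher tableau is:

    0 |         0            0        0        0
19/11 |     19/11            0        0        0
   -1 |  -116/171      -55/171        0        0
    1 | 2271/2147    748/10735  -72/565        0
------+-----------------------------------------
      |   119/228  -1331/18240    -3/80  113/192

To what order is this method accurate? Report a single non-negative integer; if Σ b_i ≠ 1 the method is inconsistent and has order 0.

4

b = (119/228, -1331/18240, -3/80, 113/192)
c = (0, 19/11, -1, 1)
Ac = (0, 0, -5/9, 28/113)
Σ b_i: 119/228·1 + (-1331/18240)·1 + (-3/80)·1 + 113/192·1 = 1 ✓
b·c: (-1331/18240)·19/11 + (-3/80)·(-1) + 113/192·1 = 1/2 ✓
b·c²: (-1331/18240)·361/121 + (-3/80)·1 + 113/192·1 = 1/3 ✓
b·Ac: (-3/80)·(-5/9) + 113/192·28/113 = 1/6 ✓
b·c³: (-1331/18240)·6859/1331 + (-3/80)·(-1) + 113/192·1 = 1/4 ✓
b·(c∘Ac): (-3/80)·5/9 + 113/192·28/113 = 1/8 ✓
b·Ac²: (-3/80)·(-95/99) + 113/192·100/1243 = 1/12 ✓
b·A²c: 113/192·8/113 = 1/24 ✓; 4 stages ⇒ order 4.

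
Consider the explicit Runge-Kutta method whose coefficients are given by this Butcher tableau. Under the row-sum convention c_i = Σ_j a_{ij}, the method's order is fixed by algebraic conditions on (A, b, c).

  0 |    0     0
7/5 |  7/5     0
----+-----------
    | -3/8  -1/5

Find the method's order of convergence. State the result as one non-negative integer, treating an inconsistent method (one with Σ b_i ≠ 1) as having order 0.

b = (-3/8, -1/5)
c = (0, 7/5)
Σ b_i: (-3/8)·1 + (-1/5)·1 = -23/40 ≠ 1 ⇒ order 0.

0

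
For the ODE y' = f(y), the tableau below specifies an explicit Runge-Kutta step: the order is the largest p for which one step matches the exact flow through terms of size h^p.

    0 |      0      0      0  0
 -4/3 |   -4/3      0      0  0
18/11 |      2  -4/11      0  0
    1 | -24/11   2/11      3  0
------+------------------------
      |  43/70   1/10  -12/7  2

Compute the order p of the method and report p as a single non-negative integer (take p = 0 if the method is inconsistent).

1

b = (43/70, 1/10, -12/7, 2)
c = (0, -4/3, 18/11, 1)
Ac = (0, 0, 16/33, 14/3)
Σ b_i: 43/70·1 + 1/10·1 + (-12/7)·1 + 2·1 = 1 ✓
b·c: 1/10·(-4/3) + (-12/7)·18/11 + 2·1 = -1084/1155 ≠ 1/2 ⇒ order 1.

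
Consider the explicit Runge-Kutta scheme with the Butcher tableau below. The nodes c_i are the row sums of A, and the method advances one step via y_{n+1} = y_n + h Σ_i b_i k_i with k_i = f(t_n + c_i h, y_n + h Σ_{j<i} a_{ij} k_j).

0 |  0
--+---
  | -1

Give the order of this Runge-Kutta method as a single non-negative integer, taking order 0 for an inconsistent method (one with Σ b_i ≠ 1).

0

b = (-1)
c = (0)
Σ b_i: (-1)·1 = -1 ≠ 1 ⇒ order 0.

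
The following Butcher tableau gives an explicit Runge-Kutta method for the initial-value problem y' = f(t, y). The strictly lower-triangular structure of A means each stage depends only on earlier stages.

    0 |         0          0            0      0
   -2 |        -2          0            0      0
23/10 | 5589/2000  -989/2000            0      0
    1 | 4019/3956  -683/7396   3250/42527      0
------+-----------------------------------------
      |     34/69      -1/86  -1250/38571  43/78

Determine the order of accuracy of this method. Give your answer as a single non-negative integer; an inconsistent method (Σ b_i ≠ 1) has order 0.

4

b = (34/69, -1/86, -1250/38571, 43/78)
c = (0, -2, 23/10, 1)
Ac = (0, 0, 989/1000, 31/86)
Σ b_i: 34/69·1 + (-1/86)·1 + (-1250/38571)·1 + 43/78·1 = 1 ✓
b·c: (-1/86)·(-2) + (-1250/38571)·23/10 + 43/78·1 = 1/2 ✓
b·c²: (-1/86)·4 + (-1250/38571)·529/100 + 43/78·1 = 1/3 ✓
b·Ac: (-1250/38571)·989/1000 + 43/78·31/86 = 1/6 ✓
b·c³: (-1/86)·(-8) + (-1250/38571)·12167/1000 + 43/78·1 = 1/4 ✓
b·(c∘Ac): (-1250/38571)·22747/10000 + 43/78·31/86 = 1/8 ✓
b·Ac²: (-1250/38571)·(-989/500) + 43/78·3/86 = 1/12 ✓
b·A²c: 43/78·13/172 = 1/24 ✓; 4 stages ⇒ order 4.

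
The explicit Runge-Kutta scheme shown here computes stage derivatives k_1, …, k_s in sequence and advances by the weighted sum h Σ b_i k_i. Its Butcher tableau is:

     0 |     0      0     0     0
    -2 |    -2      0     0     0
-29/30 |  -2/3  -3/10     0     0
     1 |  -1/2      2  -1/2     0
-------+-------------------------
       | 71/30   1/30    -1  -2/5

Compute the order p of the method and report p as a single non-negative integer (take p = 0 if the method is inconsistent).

2

b = (71/30, 1/30, -1, -2/5)
c = (0, -2, -29/30, 1)
Ac = (0, 0, 3/5, -211/60)
Σ b_i: 71/30·1 + 1/30·1 + (-1)·1 + (-2/5)·1 = 1 ✓
b·c: 1/30·(-2) + (-1)·(-29/30) + (-2/5)·1 = 1/2 ✓
b·c²: 1/30·4 + (-1)·841/900 + (-2/5)·1 = -1081/900 ≠ 1/3 ⇒ order 2.
b·Ac: (-1)·3/5 + (-2/5)·(-211/60) = 121/150 ≠ 1/6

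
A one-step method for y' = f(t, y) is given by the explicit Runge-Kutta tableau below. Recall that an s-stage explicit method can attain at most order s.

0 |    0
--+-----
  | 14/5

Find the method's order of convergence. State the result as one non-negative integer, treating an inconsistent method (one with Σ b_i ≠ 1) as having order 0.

0

b = (14/5)
c = (0)
Σ b_i: 14/5·1 = 14/5 ≠ 1 ⇒ order 0.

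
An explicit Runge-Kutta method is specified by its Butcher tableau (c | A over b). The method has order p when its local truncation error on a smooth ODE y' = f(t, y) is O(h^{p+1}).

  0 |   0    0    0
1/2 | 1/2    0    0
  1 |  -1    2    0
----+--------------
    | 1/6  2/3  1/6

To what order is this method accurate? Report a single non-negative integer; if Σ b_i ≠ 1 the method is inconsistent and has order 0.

3

b = (1/6, 2/3, 1/6)
c = (0, 1/2, 1)
Ac = (0, 0, 1)
Σ b_i: 1/6·1 + 2/3·1 + 1/6·1 = 1 ✓
b·c: 2/3·1/2 + 1/6·1 = 1/2 ✓
b·c²: 2/3·1/4 + 1/6·1 = 1/3 ✓
b·Ac: 1/6·1 = 1/6 ✓; 3 stages ⇒ order 3.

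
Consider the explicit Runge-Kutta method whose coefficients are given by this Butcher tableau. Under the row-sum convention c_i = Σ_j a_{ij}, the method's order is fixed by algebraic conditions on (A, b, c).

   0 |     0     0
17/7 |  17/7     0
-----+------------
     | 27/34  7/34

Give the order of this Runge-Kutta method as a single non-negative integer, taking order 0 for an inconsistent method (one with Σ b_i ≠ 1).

b = (27/34, 7/34)
c = (0, 17/7)
Σ b_i: 27/34·1 + 7/34·1 = 1 ✓
b·c: 7/34·17/7 = 1/2 ✓; 2 stages ⇒ order 2.

2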